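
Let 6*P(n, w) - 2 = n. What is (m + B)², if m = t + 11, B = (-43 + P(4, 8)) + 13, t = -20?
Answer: 1444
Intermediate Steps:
P(n, w) = ⅓ + n/6
B = -29 (B = (-43 + (⅓ + (⅙)*4)) + 13 = (-43 + (⅓ + ⅔)) + 13 = (-43 + 1) + 13 = -42 + 13 = -29)
m = -9 (m = -20 + 11 = -9)
(m + B)² = (-9 - 29)² = (-38)² = 1444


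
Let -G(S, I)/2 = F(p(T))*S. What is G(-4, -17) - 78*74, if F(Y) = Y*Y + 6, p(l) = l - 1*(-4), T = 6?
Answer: -4924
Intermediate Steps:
p(l) = 4 + l (p(l) = l + 4 = 4 + l)
F(Y) = 6 + Y**2 (F(Y) = Y**2 + 6 = 6 + Y**2)
G(S, I) = -212*S (G(S, I) = -2*(6 + (4 + 6)**2)*S = -2*(6 + 10**2)*S = -2*(6 + 100)*S = -212*S)
G(-4, -17) - 78*74 = -212*(-4) - 78*74 = 848 - 5772 = -4924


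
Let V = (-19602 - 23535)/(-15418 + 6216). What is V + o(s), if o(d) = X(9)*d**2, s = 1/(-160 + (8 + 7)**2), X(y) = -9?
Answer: 182171007/38878450 ≈ 4.6857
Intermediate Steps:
s = 1/65 (s = 1/(-160 + 15**2) = 1/(-160 + 225) = 1/65 ≈ 0.015385)
V = 43137/9202 (V = -43137/(-9202) = -43137*(-1/9202) = 43137/9202 ≈ 4.6878)
o(d) = -9*d**2
V + o(s) = 43137/9202 - 9*(1/65)**2 = 43137/9202 - 9*1/4225 = 43137/9202 - 9/4225 = 182171007/38878450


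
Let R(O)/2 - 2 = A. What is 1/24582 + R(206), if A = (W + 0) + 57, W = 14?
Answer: 3588973/24582 ≈ 146.00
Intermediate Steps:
A = 71 (A = (14 + 0) + 57 = 14 + 57 = 71)
R(O) = 146 (R(O) = 4 + 2*71 = 4 + 142 = 146)
1/24582 + R(206) = 1/24582 + 146 = 3588973/24582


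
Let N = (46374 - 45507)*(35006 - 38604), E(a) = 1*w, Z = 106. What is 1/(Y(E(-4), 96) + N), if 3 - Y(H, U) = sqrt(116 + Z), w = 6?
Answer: -1039821/3243683136049 + sqrt(222)/9731049408147 ≈ -3.2057e-7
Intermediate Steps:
E(a) = 6 (E(a) = 1*6 = 6)
Y(H, U) = 3 - sqrt(222) (Y(H, U) = 3 - sqrt(116 + 106) = 3 - sqrt(222))
N = -3119466 (N = 867*(-3598) = -3119466)
1/(Y(E(-4), 96) + N) = 1/((3 - sqrt(222)) - 3119466) = 1/(-3119463 - sqrt(222))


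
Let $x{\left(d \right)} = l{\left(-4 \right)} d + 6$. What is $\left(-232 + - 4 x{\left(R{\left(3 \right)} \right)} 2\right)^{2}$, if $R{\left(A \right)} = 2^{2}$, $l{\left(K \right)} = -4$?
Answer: $23104$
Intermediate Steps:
$R{\left(A \right)} = 4$
$x{\left(d \right)} = 6 - 4 d$ ($x{\left(d \right)} = - 4 d + 6 = 6 - 4 d$)
$\left(-232 + - 4 x{\left(R{\left(3 \right)} \right)} 2\right)^{2} = \left(-232 + - 4 \left(6 - 16\right) 2\right)^{2} = \left(-232 + \left(-4\right) \left(-10\right) 2\right)^{2} = \left(-232 + 40 \cdot 2\right)^{2} = \left(-232 + 80\right)^{2} = \left(-152\right)^{2} = 23104$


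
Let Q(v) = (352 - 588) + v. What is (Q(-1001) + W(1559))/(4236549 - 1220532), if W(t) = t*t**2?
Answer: 3789118642/3016017 ≈ 1256.3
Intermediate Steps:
W(t) = t**3
Q(v) = -236 + v
(Q(-1001) + W(1559))/(4236549 - 1220532) = ((-236 - 1001) + 1559**3)/(4236549 - 1220532) = (-1237 + 3789119879)/3016017 = 3789118642*(1/3016017) = 3789118642/3016017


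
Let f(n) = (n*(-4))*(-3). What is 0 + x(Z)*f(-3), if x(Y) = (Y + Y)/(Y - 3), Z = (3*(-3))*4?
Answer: -864/13 ≈ -66.462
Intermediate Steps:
f(n) = 12*n (f(n) = -4*n*(-3) = 12*n)
Z = -36 (Z = -9*4 = -36)
x(Y) = 2*Y/(-3 + Y) (x(Y) = (2*Y)/(-3 + Y) = 2*Y/(-3 + Y))
0 + x(Z)*f(-3) = 0 + (2*(-36)/(-3 - 36))*(12*(-3)) = 0 + (2*(-36)/(-39))*(-36) = 0 + (2*(-36)*(-1/39))*(-36) = 0 + (24/13)*(-36) = 0 - 864/13 = -864/13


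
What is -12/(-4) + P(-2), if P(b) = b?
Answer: 1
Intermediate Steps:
-12/(-4) + P(-2) = -12/(-4) - 2 = -¼*(-12) - 2 = 3 - 2 = 1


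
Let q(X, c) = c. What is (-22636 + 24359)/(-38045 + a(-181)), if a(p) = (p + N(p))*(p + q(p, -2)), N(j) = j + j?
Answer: 1723/61324 ≈ 0.028097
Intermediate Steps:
N(j) = 2*j
a(p) = 3*p*(-2 + p) (a(p) = (p + 2*p)*(p - 2) = (3*p)*(-2 + p) = 3*p*(-2 + p))
(-22636 + 24359)/(-38045 + a(-181)) = (-22636 + 24359)/(-38045 + 3*(-181)*(-2 - 181)) = 1723/(-38045 + 3*(-181)*(-183)) = 1723/(-38045 + 99369) = 1723/61324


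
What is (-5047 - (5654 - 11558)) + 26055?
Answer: 26912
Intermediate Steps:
(-5047 - (5654 - 11558)) + 26055 = (-5047 - 1*(-5904)) + 26055 = (-5047 + 5904) + 26055 = 857 + 26055 = 26912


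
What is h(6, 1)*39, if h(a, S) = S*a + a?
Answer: 468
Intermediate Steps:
h(a, S) = a + S*a
h(6, 1)*39 = (6*(1 + 1))*39 = (6*2)*39 = 12*39 = 468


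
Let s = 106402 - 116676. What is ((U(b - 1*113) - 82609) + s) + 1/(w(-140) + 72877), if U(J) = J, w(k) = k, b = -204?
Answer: -6779088399/72737 ≈ -93200.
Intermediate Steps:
s = -10274
((U(b - 1*113) - 82609) + s) + 1/(w(-140) + 72877) = (((-204 - 1*113) - 82609) - 10274) + 1/(-140 + 72877) = (((-204 - 113) - 82609) - 10274) + 1/72737 = ((-317 - 82609) - 10274) + 1/72737 = (-82926 - 10274) + 1/72737 = -93200 + 1/72737 = -6779088399/72737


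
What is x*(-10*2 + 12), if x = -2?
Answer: 16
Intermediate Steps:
x*(-10*2 + 12) = -2*(-10*2 + 12) = -2*(-20 + 12) = -2*(-8) = 16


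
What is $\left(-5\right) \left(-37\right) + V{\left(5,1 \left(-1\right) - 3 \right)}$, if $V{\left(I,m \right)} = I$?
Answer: $190$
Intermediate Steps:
$\left(-5\right) \left(-37\right) + V{\left(5,1 \left(-1\right) - 3 \right)} = \left(-5\right) \left(-37\right) + 5 = 185 + 5 = 190$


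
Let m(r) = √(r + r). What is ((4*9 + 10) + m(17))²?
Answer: (46 + √34)² ≈ 2686.4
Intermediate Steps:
m(r) = √2*√r (m(r) = √(2*r) = √2*√r)
((4*9 + 10) + m(17))² = ((4*9 + 10) + √2*√17)² = ((36 + 10) + √34)² = (46 + √34)²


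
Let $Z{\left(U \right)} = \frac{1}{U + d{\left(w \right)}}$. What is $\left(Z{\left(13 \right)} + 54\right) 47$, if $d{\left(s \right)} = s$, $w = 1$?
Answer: $\frac{35579}{14} \approx 2541.4$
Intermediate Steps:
$Z{\left(U \right)} = \frac{1}{1 + U}$ ($Z{\left(U \right)} = \frac{1}{U + 1} = \frac{1}{1 + U}$)
$\left(Z{\left(13 \right)} + 54\right) 47 = \left(\frac{1}{1 + 13} + 54\right) 47 = \left(\frac{1}{14} + 54\right) 47 = \frac{757}{14} \cdot 47 = \frac{35579}{14}$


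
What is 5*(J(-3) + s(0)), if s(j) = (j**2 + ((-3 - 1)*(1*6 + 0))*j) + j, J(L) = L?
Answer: -15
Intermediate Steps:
s(j) = j**2 - 23*j (s(j) = (j**2 + (-4*(6 + 0))*j) + j = (j**2 + (-4*6)*j) + j = (j**2 - 24*j) + j = j**2 - 23*j)
5*(J(-3) + s(0)) = 5*(-3 + 0*(-23 + 0)) = 5*(-3 + 0*(-23)) = 5*(-3 + 0) = 5*(-3) = -15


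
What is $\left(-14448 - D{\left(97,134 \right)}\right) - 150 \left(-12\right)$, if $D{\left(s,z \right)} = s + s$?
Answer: $-12842$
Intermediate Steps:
$D{\left(s,z \right)} = 2 s$
$\left(-14448 - D{\left(97,134 \right)}\right) - 150 \left(-12\right) = \left(-14448 - 2 \cdot 97\right) - 150 \left(-12\right) = \left(-14448 - 194\right) - -1800 = \left(-14448 - 194\right) + 1800 = -14642 + 1800 = -12842$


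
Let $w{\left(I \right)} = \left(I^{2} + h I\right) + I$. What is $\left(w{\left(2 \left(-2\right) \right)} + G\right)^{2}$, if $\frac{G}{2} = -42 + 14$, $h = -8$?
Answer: $144$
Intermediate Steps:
$w{\left(I \right)} = I^{2} - 7 I$ ($w{\left(I \right)} = \left(I^{2} - 8 I\right) + I = I^{2} - 7 I$)
$G = -56$ ($G = 2 \left(-42 + 14\right) = 2 \left(-28\right) = -56$)
$\left(w{\left(2 \left(-2\right) \right)} + G\right)^{2} = \left(2 \left(-2\right) \left(-7 + 2 \left(-2\right)\right) - 56\right)^{2} = \left(- 4 \left(-7 - 4\right) - 56\right)^{2} = \left(\left(-4\right) \left(-11\right) - 56\right)^{2} = \left(44 - 56\right)^{2} = \left(-12\right)^{2} = 144$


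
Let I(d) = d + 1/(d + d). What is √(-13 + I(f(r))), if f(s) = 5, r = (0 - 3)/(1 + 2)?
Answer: I*√790/10 ≈ 2.8107*I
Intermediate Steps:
r = -1 (r = -3/3 = -3*⅓ = -1)
I(d) = d + 1/(2*d)
√(-13 + I(f(r))) = √(-13 + (5 + (½)/5)) = √(-13 + (5 + (½)*(⅕))) = √(-13 + (5 + ⅒)) = √(-13 + 51/10) = √(-79/10) = I*√790/10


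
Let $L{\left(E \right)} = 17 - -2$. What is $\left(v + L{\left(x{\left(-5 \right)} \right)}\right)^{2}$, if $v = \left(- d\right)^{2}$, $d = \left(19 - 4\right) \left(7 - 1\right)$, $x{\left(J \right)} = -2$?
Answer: $65918161$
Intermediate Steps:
$d = 90$ ($d = 15 \cdot 6 = 90$)
$L{\left(E \right)} = 19$ ($L{\left(E \right)} = 17 + 2 = 19$)
$v = 8100$ ($v = \left(\left(-1\right) 90\right)^{2} = \left(-90\right)^{2} = 8100$)
$\left(v + L{\left(x{\left(-5 \right)} \right)}\right)^{2} = \left(8100 + 19\right)^{2} = 8119^{2} = 65918161$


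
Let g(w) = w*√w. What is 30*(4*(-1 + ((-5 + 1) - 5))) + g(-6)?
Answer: -1200 - 6*I*√6 ≈ -1200.0 - 14.697*I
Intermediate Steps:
g(w) = w^(3/2)
30*(4*(-1 + ((-5 + 1) - 5))) + g(-6) = 30*(4*(-1 + ((-5 + 1) - 5))) + (-6)^(3/2) = 30*(4*(-1 + (-4 - 5))) - 6*I*√6 = 30*(4*(-1 - 9)) - 6*I*√6 = 30*(4*(-10)) - 6*I*√6 = 30*(-40) - 6*I*√6 = -1200 - 6*I*√6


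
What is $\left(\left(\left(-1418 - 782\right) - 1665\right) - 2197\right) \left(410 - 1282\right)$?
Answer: $5286064$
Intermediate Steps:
$\left(\left(\left(-1418 - 782\right) - 1665\right) - 2197\right) \left(410 - 1282\right) = \left(\left(-2200 - 1665\right) - 2197\right) \left(-872\right) = \left(-3865 - 2197\right) \left(-872\right) = \left(-6062\right) \left(-872\right) = 5286064$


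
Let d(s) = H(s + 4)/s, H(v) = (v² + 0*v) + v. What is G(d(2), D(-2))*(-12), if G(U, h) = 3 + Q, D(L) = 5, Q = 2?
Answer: -60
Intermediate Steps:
H(v) = v + v² (H(v) = (v² + 0) + v = v² + v = v + v²)
d(s) = (4 + s)*(5 + s)/s (d(s) = ((s + 4)*(1 + (s + 4)))/s = ((4 + s)*(1 + (4 + s)))/s = ((4 + s)*(5 + s))/s = (4 + s)*(5 + s)/s)
G(U, h) = 5 (G(U, h) = 3 + 2 = 5)
G(d(2), D(-2))*(-12) = 5*(-12) = -60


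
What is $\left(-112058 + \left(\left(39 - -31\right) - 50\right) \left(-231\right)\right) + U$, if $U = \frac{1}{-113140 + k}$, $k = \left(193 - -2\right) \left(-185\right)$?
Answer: $- \frac{17410107771}{149215} \approx -1.1668 \cdot 10^{5}$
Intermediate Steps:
$k = -36075$ ($k = \left(193 + 2\right) \left(-185\right) = 195 \left(-185\right) = -36075$)
$U = - \frac{1}{149215}$ ($U = \frac{1}{-113140 - 36075} = \frac{1}{-149215} = - \frac{1}{149215} \approx -6.7017 \cdot 10^{-6}$)
$\left(-112058 + \left(\left(39 - -31\right) - 50\right) \left(-231\right)\right) + U = \left(-112058 + \left(\left(39 - -31\right) - 50\right) \left(-231\right)\right) - \frac{1}{149215} = \left(-112058 + \left(\left(39 + 31\right) - 50\right) \left(-231\right)\right) - \frac{1}{149215} = \left(-112058 + \left(70 - 50\right) \left(-231\right)\right) - \frac{1}{149215} = \left(-112058 + 20 \left(-231\right)\right) - \frac{1}{149215} = \left(-112058 - 4620\right) - \frac{1}{149215} = -116678 - \frac{1}{149215} = - \frac{17410107771}{149215}$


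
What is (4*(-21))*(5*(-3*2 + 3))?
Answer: 1260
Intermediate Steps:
(4*(-21))*(5*(-3*2 + 3)) = -420*(-6 + 3) = -420*(-3) = -84*(-15) = 1260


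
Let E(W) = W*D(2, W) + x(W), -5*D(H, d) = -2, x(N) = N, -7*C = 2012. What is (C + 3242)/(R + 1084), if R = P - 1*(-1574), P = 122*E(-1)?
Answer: 51705/43526 ≈ 1.1879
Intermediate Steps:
C = -2012/7 (C = -1/7*2012 = -2012/7 ≈ -287.43)
D(H, d) = 2/5 (D(H, d) = -1/5*(-2) = 2/5)
E(W) = 7*W/5 (E(W) = W*(2/5) + W = 2*W/5 + W = 7*W/5)
P = -854/5 (P = 122*((7/5)*(-1)) = 122*(-7/5) = -854/5 ≈ -170.80)
R = 7016/5 (R = -854/5 - 1*(-1574) = -854/5 + 1574 = 7016/5 ≈ 1403.2)
(C + 3242)/(R + 1084) = (-2012/7 + 3242)/(7016/5 + 1084) = 20682/(7*(12436/5)) = (20682/7)*(5/12436) = 51705/43526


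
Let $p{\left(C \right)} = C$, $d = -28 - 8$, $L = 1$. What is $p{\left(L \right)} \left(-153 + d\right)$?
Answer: $-189$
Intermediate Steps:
$d = -36$
$p{\left(L \right)} \left(-153 + d\right) = 1 \left(-153 - 36\right) = 1 \left(-189\right) = -189$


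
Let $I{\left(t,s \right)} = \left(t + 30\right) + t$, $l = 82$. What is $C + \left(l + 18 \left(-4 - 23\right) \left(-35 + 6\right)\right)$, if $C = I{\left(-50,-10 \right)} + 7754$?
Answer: $21860$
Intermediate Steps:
$I{\left(t,s \right)} = 30 + 2 t$ ($I{\left(t,s \right)} = \left(30 + t\right) + t = 30 + 2 t$)
$C = 7684$ ($C = \left(30 + 2 \left(-50\right)\right) + 7754 = \left(30 - 100\right) + 7754 = -70 + 7754 = 7684$)
$C + \left(l + 18 \left(-4 - 23\right) \left(-35 + 6\right)\right) = 7684 + \left(82 + 18 \left(-4 - 23\right) \left(-35 + 6\right)\right) = 7684 + \left(82 + 18 \left(\left(-27\right) \left(-29\right)\right)\right) = 7684 + \left(82 + 18 \cdot 783\right) = 7684 + \left(82 + 14094\right) = 7684 + 14176 = 21860$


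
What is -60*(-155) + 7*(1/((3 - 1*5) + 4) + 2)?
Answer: 18635/2 ≈ 9317.5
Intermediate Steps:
-60*(-155) + 7*(1/((3 - 1*5) + 4) + 2) = 9300 + 7*(1/((3 - 5) + 4) + 2) = 9300 + 7*(1/(-2 + 4) + 2) = 9300 + 7*(1/2 + 2) = 9300 + 7*(5/2) = 9300 + 35/2 = 18635/2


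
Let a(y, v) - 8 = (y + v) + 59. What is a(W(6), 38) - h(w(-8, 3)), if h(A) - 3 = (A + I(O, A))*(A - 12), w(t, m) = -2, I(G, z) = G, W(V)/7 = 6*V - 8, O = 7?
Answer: 368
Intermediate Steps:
W(V) = -56 + 42*V (W(V) = 7*(6*V - 8) = 7*(-8 + 6*V) = -56 + 42*V)
h(A) = 3 + (-12 + A)*(7 + A) (h(A) = 3 + (A + 7)*(A - 12) = 3 + (7 + A)*(-12 + A) = 3 + (-12 + A)*(7 + A))
a(y, v) = 67 + v + y (a(y, v) = 8 + ((y + v) + 59) = 8 + ((v + y) + 59) = 8 + (59 + v + y) = 67 + v + y)
a(W(6), 38) - h(w(-8, 3)) = (67 + 38 + (-56 + 42*6)) - (-81 + (-2)² - 5*(-2)) = (67 + 38 + (-56 + 252)) - (-81 + 4 + 10) = (67 + 38 + 196) - 1*(-67) = 301 + 67 = 368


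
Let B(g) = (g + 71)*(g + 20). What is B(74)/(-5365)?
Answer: -94/37 ≈ -2.5405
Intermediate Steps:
B(g) = (20 + g)*(71 + g) (B(g) = (71 + g)*(20 + g) = (20 + g)*(71 + g))
B(74)/(-5365) = (1420 + 74² + 91*74)/(-5365) = (1420 + 5476 + 6734)*(-1/5365) = 13630*(-1/5365) = -94/37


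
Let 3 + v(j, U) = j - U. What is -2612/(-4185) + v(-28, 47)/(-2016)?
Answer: 310679/468720 ≈ 0.66282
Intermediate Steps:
v(j, U) = -3 + j - U (v(j, U) = -3 + (j - U) = -3 + j - U)
-2612/(-4185) + v(-28, 47)/(-2016) = -2612/(-4185) + (-3 - 28 - 1*47)/(-2016) = -2612*(-1/4185) + (-3 - 28 - 47)*(-1/2016) = 2612/4185 - 78*(-1/2016) = 2612/4185 + 13/336 = 310679/468720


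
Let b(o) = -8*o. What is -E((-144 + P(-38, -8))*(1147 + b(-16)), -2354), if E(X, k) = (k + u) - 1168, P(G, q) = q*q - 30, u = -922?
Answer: 4444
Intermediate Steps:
P(G, q) = -30 + q² (P(G, q) = q² - 30 = -30 + q²)
E(X, k) = -2090 + k (E(X, k) = (k - 922) - 1168 = (-922 + k) - 1168 = -2090 + k)
-E((-144 + P(-38, -8))*(1147 + b(-16)), -2354) = -(-2090 - 2354) = -1*(-4444) = 4444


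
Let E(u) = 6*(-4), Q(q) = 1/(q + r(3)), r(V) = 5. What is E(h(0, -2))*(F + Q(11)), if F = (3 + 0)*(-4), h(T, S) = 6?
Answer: 573/2 ≈ 286.50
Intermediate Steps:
Q(q) = 1/(5 + q) (Q(q) = 1/(q + 5) = 1/(5 + q))
F = -12 (F = 3*(-4) = -12)
E(u) = -24
E(h(0, -2))*(F + Q(11)) = -24*(-12 + 1/(5 + 11)) = -24*(-12 + 1/16) = -24*(-191/16) = 573/2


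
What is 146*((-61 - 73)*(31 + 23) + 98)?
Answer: -1042148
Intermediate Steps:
146*((-61 - 73)*(31 + 23) + 98) = 146*(-134*54 + 98) = 146*(-7236 + 98) = 146*(-7138) = -1042148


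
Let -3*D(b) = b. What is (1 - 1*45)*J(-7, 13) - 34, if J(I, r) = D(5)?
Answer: 118/3 ≈ 39.333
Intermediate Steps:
D(b) = -b/3
J(I, r) = -5/3 (J(I, r) = -⅓*5 = -5/3)
(1 - 1*45)*J(-7, 13) - 34 = (1 - 1*45)*(-5/3) - 34 = (1 - 45)*(-5/3) - 34 = -44*(-5/3) - 34 = 220/3 - 34 = 118/3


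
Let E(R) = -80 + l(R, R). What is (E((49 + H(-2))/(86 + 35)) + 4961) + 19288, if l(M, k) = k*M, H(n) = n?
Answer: 353860538/14641 ≈ 24169.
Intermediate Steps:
l(M, k) = M*k
E(R) = -80 + R² (E(R) = -80 + R*R = -80 + R²)
(E((49 + H(-2))/(86 + 35)) + 4961) + 19288 = ((-80 + ((49 - 2)/(86 + 35))²) + 4961) + 19288 = ((-80 + (47/121)²) + 4961) + 19288 = ((-80 + 2209/14641) + 4961) + 19288 = (-1169071/14641 + 4961) + 19288 = 71464930/14641 + 19288 = 353860538/14641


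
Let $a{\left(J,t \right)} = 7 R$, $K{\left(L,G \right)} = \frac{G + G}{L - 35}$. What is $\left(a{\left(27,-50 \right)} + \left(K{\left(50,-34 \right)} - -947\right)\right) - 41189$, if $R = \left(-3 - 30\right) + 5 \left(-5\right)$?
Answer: $- \frac{609788}{15} \approx -40653.0$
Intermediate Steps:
$K{\left(L,G \right)} = \frac{2 G}{-35 + L}$
$R = -58$ ($R = \left(-3 - 30\right) - 25 = -33 - 25 = -58$)
$a{\left(J,t \right)} = -406$ ($a{\left(J,t \right)} = 7 \left(-58\right) = -406$)
$\left(a{\left(27,-50 \right)} + \left(K{\left(50,-34 \right)} - -947\right)\right) - 41189 = \left(-406 + \left(2 \left(-34\right) \frac{1}{-35 + 50} - -947\right)\right) - 41189 = \left(-406 + \left(2 \left(-34\right) \frac{1}{15} + 947\right)\right) - 41189 = \left(-406 + \left(- \frac{68}{15} + 947\right)\right) - 41189 = \left(-406 + \frac{14137}{15}\right) - 41189 = \frac{8047}{15} - 41189 = - \frac{609788}{15}$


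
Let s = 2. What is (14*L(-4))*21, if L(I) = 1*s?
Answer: 588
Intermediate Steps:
L(I) = 2 (L(I) = 1*2 = 2)
(14*L(-4))*21 = (14*2)*21 = 28*21 = 588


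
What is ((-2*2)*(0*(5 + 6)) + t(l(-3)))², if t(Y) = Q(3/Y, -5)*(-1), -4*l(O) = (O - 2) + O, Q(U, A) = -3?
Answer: 9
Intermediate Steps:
l(O) = ½ - O/2 (l(O) = -((O - 2) + O)/4 = -((-2 + O) + O)/4 = -(-2 + 2*O)/4 = ½ - O/2)
t(Y) = 3 (t(Y) = -3*(-1) = 3)
((-2*2)*(0*(5 + 6)) + t(l(-3)))² = ((-2*2)*(0*(5 + 6)) + 3)² = (-0*11 + 3)² = (-4*0 + 3)² = (0 + 3)² = 3² = 9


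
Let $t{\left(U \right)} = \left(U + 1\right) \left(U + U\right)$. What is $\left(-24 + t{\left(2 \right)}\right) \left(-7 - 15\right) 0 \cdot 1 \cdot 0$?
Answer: $0$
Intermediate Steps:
$t{\left(U \right)} = 2 U \left(1 + U\right)$ ($t{\left(U \right)} = \left(1 + U\right) 2 U = 2 U \left(1 + U\right)$)
$\left(-24 + t{\left(2 \right)}\right) \left(-7 - 15\right) 0 \cdot 1 \cdot 0 = \left(-24 + 2 \cdot 2 \left(1 + 2\right)\right) \left(-7 - 15\right) 0 \cdot 1 \cdot 0 = \left(-24 + 2 \cdot 2 \cdot 3\right) \left(-22\right) 0 \cdot 0 = \left(-24 + 12\right) \left(-22\right) 0 = \left(-12\right) \left(-22\right) 0 = 264 \cdot 0 = 0$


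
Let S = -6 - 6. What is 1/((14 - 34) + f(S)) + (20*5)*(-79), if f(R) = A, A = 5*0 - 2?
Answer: -173801/22 ≈ -7900.0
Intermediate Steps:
S = -12
A = -2 (A = 0 - 2 = -2)
f(R) = -2
1/((14 - 34) + f(S)) + (20*5)*(-79) = 1/((14 - 34) - 2) + (20*5)*(-79) = 1/(-20 - 2) + 100*(-79) = 1/(-22) - 7900 = -1/22 - 7900 = -173801/22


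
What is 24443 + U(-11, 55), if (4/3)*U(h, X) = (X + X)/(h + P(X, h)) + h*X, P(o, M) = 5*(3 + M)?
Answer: 1631159/68 ≈ 23988.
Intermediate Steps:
P(o, M) = 15 + 5*M
U(h, X) = 3*X/(2*(15 + 6*h)) + 3*X*h/4 (U(h, X) = 3*((X + X)/(h + (15 + 5*h)) + h*X)/4 = 3*((2*X)/(15 + 6*h) + X*h)/4 = 3*(2*X/(15 + 6*h) + X*h)/4 = 3*(X*h + 2*X/(15 + 6*h))/4 = 3*X/(2*(15 + 6*h)) + 3*X*h/4)
24443 + U(-11, 55) = 24443 + (1/4)*55*(2 + 6*(-11)**2 + 15*(-11))/(5 + 2*(-11)) = 24443 + (1/4)*55*(2 + 6*121 - 165)/(5 - 22) = 24443 + (1/4)*55*(2 + 726 - 165)/(-17) = 24443 + (1/4)*55*(-1/17)*563 = 24443 - 30965/68 = 1631159/68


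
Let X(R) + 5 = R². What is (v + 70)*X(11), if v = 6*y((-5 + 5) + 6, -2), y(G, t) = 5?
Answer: 11600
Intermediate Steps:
v = 30 (v = 6*5 = 30)
X(R) = -5 + R²
(v + 70)*X(11) = (30 + 70)*(-5 + 11²) = 100*(-5 + 121) = 100*116 = 11600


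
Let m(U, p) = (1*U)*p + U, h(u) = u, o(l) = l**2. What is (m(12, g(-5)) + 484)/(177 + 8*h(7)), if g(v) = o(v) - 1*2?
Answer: 772/233 ≈ 3.3133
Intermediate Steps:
g(v) = -2 + v**2 (g(v) = v**2 - 1*2 = v**2 - 2 = -2 + v**2)
m(U, p) = U + U*p (m(U, p) = U*p + U = U + U*p)
(m(12, g(-5)) + 484)/(177 + 8*h(7)) = (12*(1 + (-2 + (-5)**2)) + 484)/(177 + 8*7) = (12*(1 + (-2 + 25)) + 484)/(177 + 56) = (12*(1 + 23) + 484)/233 = (12*24 + 484)*(1/233) = (288 + 484)*(1/233) = 772*(1/233) = 772/233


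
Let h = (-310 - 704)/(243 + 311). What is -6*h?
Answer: 3042/277 ≈ 10.982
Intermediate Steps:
h = -507/277 (h = -1014/554 = -1014*1/554 = -507/277 ≈ -1.8303)
-6*h = -6*(-507/277) = 3042/277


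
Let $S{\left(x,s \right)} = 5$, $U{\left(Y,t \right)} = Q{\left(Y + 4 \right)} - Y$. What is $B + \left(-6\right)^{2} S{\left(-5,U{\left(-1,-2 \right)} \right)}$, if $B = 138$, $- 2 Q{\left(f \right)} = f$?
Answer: $318$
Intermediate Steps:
$Q{\left(f \right)} = - \frac{f}{2}$
$U{\left(Y,t \right)} = -2 - \frac{3 Y}{2}$ ($U{\left(Y,t \right)} = - \frac{Y + 4}{2} - Y = - \frac{4 + Y}{2} - Y = \left(-2 - \frac{Y}{2}\right) - Y = -2 - \frac{3 Y}{2}$)
$B + \left(-6\right)^{2} S{\left(-5,U{\left(-1,-2 \right)} \right)} = 138 + \left(-6\right)^{2} \cdot 5 = 138 + 36 \cdot 5 = 138 + 180 = 318$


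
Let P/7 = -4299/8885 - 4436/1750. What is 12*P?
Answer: -56324532/222125 ≈ -253.57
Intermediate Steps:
P = -4693711/222125 (P = 7*(-4299/8885 - 4436/1750) = 7*(-4299*1/8885 - 4436*1/1750) = 7*(-4299/8885 - 2218/875) = 7*(-4693711/1554875) = -4693711/222125 ≈ -21.131)
12*P = 12*(-4693711/222125) = -56324532/222125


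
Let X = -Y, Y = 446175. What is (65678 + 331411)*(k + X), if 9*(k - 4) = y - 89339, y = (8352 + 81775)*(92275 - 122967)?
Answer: -122227645742202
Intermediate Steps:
y = -2766177884 (y = 90127*(-30692) = -2766177884)
k = -2766267187/9 (k = 4 + (-2766177884 - 89339)/9 = 4 + (⅑)*(-2766267223) = 4 - 2766267223/9 = -2766267187/9 ≈ -3.0736e+8)
X = -446175 (X = -1*446175 = -446175)
(65678 + 331411)*(k + X) = (65678 + 331411)*(-2766267187/9 - 446175) = 397089*(-2770282762/9) = -122227645742202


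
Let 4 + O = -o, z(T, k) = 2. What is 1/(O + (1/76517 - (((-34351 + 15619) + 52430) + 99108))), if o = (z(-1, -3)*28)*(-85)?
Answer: -76517/9798001849 ≈ -7.8094e-6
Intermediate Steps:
o = -4760 (o = (2*28)*(-85) = 56*(-85) = -4760)
O = 4756 (O = -4 - 1*(-4760) = -4 + 4760 = 4756)
1/(O + (1/76517 - (((-34351 + 15619) + 52430) + 99108))) = 1/(4756 + (1/76517 - (((-34351 + 15619) + 52430) + 99108))) = 1/(4756 + (1/76517 - ((-18732 + 52430) + 99108))) = 1/(4756 + (1/76517 - (33698 + 99108))) = 1/(4756 + (1/76517 - 1*132806)) = 1/(4756 + (1/76517 - 132806)) = 1/(4756 - 10161916701/76517) = 1/(-9798001849/76517) = -76517/9798001849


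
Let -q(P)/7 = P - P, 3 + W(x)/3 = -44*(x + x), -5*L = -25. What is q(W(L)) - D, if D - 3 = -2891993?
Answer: 2891990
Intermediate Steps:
D = -2891990 (D = 3 - 2891993 = -2891990)
L = 5 (L = -⅕*(-25) = 5)
W(x) = -9 - 264*x (W(x) = -9 + 3*(-44*(x + x)) = -9 + 3*(-88*x) = -9 - 264*x)
q(P) = 0 (q(P) = -7*(P - P) = -7*0 = 0)
q(W(L)) - D = 0 - 1*(-2891990) = 0 + 2891990 = 2891990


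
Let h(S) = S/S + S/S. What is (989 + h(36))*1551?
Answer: 1537041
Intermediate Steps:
h(S) = 2 (h(S) = 1 + 1 = 2)
(989 + h(36))*1551 = (989 + 2)*1551 = 991*1551 = 1537041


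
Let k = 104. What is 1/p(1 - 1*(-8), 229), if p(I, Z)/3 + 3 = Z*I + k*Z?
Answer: 1/77622 ≈ 1.2883e-5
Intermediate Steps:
p(I, Z) = -9 + 312*Z + 3*I*Z (p(I, Z) = -9 + 3*(Z*I + 104*Z) = -9 + 3*(I*Z + 104*Z) = -9 + 3*(104*Z + I*Z) = -9 + (312*Z + 3*I*Z) = -9 + 312*Z + 3*I*Z)
1/p(1 - 1*(-8), 229) = 1/(-9 + 312*229 + 3*(1 - 1*(-8))*229) = 1/(-9 + 71448 + 3*(1 + 8)*229) = 1/(-9 + 71448 + 3*9*229) = 1/(-9 + 71448 + 6183) = 1/77622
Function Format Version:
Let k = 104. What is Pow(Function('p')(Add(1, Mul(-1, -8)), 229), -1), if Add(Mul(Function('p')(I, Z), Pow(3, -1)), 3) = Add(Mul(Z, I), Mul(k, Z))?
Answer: Rational(1, 77622) ≈ 1.2883e-5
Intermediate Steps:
Function('p')(I, Z) = Add(-9, Mul(312, Z), Mul(3, I, Z)) (Function('p')(I, Z) = Add(-9, Mul(3, Add(Mul(Z, I), Mul(104, Z)))) = Add(-9, Mul(3, Add(Mul(I, Z), Mul(104, Z)))) = Add(-9, Mul(3, Add(Mul(104, Z), Mul(I, Z)))) = Add(-9, Add(Mul(312, Z), Mul(3, I, Z))) = Add(-9, Mul(312, Z), Mul(3, I, Z)))
Pow(Function('p')(Add(1, Mul(-1, -8)), 229), -1) = Pow(Add(-9, Mul(312, 229), Mul(3, Add(1, Mul(-1, -8)), 229)), -1) = Pow(Add(-9, 71448, Mul(3, Add(1, 8), 229)), -1) = Pow(Add(-9, 71448, Mul(3, 9, 229)), -1) = Pow(Add(-9, 71448, 6183), -1) = Pow(77622, -1) = Rational(1, 77622)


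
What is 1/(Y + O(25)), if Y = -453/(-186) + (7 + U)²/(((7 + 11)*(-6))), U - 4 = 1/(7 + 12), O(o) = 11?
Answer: 67146/826189 ≈ 0.081272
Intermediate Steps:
U = 77/19 (U = 4 + 1/(7 + 12) = 4 + 1/19 = 77/19 ≈ 4.0526)
Y = 87583/67146 (Y = -453/(-186) + (7 + 77/19)²/(((7 + 11)*(-6))) = -453*(-1/186) + (210/19)²/((18*(-6))) = 151/62 + (44100/361)/(-108) = 151/62 + (44100/361)*(-1/108) = 151/62 - 1225/1083 = 87583/67146 ≈ 1.3044)
1/(Y + O(25)) = 1/(87583/67146 + 11) = 1/(826189/67146) = 67146/826189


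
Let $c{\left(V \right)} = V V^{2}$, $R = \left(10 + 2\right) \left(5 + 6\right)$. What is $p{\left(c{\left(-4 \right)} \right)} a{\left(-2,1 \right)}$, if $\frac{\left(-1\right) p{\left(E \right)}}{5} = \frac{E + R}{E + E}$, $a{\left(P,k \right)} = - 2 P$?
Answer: $\frac{85}{8} \approx 10.625$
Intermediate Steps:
$R = 132$ ($R = 12 \cdot 11 = 132$)
$c{\left(V \right)} = V^{3}$
$p{\left(E \right)} = - \frac{5 \left(132 + E\right)}{2 E}$ ($p{\left(E \right)} = - 5 \frac{E + 132}{E + E} = - 5 \frac{132 + E}{2 E} = - \frac{5 \left(132 + E\right)}{2 E}$)
$p{\left(c{\left(-4 \right)} \right)} a{\left(-2,1 \right)} = \left(- \frac{5}{2} - \frac{330}{\left(-4\right)^{3}}\right) \left(\left(-2\right) \left(-2\right)\right) = \left(- \frac{5}{2} - \frac{330}{-64}\right) 4 = \left(- \frac{5}{2} - - \frac{165}{32}\right) 4 = \left(- \frac{5}{2} + \frac{165}{32}\right) 4 = \frac{85}{32} \cdot 4 = \frac{85}{8}$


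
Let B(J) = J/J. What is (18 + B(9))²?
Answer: 361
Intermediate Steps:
B(J) = 1
(18 + B(9))² = (18 + 1)² = 19² = 361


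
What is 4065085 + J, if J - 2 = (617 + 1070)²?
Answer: 6911056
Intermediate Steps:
J = 2845971 (J = 2 + (617 + 1070)² = 2 + 1687² = 2 + 2845969 = 2845971)
4065085 + J = 4065085 + 2845971 = 6911056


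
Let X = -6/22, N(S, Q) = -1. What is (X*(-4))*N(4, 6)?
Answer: -12/11 ≈ -1.0909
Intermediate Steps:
X = -3/11 (X = -6*1/22 = -3/11 ≈ -0.27273)
(X*(-4))*N(4, 6) = -3/11*(-4)*(-1) = (12/11)*(-1) = -12/11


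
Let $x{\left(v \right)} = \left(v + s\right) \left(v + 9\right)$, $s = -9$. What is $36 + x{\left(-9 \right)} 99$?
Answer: $36$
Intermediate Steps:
$x{\left(v \right)} = \left(-9 + v\right) \left(9 + v\right)$ ($x{\left(v \right)} = \left(v - 9\right) \left(v + 9\right) = \left(-9 + v\right) \left(9 + v\right)$)
$36 + x{\left(-9 \right)} 99 = 36 + \left(-81 + \left(-9\right)^{2}\right) 99 = 36 + \left(-81 + 81\right) 99 = 36 + 0 \cdot 99 = 36 + 0 = 36$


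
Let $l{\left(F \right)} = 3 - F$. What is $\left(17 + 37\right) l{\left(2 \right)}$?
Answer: $54$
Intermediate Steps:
$\left(17 + 37\right) l{\left(2 \right)} = \left(17 + 37\right) \left(3 - 2\right) = 54 \left(3 - 2\right) = 54 \cdot 1 = 54$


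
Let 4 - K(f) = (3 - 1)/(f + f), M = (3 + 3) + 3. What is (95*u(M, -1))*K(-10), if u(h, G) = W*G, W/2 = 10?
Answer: -7790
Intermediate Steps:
W = 20 (W = 2*10 = 20)
M = 9 (M = 6 + 3 = 9)
u(h, G) = 20*G
K(f) = 4 - 1/f (K(f) = 4 - (3 - 1)/(f + f) = 4 - 2/(2*f) = 4 - 2*1/(2*f) = 4 - 1/f)
(95*u(M, -1))*K(-10) = (95*(20*(-1)))*(4 - 1/(-10)) = (95*(-20))*(4 - 1*(-1/10)) = -1900*(4 + 1/10) = -1900*41/10 = -7790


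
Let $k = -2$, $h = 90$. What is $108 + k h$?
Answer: $-72$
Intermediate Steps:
$108 + k h = 108 - 180 = -72$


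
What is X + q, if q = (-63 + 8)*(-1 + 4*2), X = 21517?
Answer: 21132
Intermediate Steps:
q = -385 (q = -55*(-1 + 8) = -55*7 = -385)
X + q = 21517 - 385 = 21132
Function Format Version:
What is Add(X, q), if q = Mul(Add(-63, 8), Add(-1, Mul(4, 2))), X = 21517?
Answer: 21132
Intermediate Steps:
q = -385 (q = Mul(-55, Add(-1, 8)) = Mul(-55, 7) = -385)
Add(X, q) = Add(21517, -385) = 21132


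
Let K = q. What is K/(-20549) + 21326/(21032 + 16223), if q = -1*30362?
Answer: 1569364284/765552995 ≈ 2.0500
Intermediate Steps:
q = -30362
K = -30362
K/(-20549) + 21326/(21032 + 16223) = -30362/(-20549) + 21326/(21032 + 16223) = -30362*(-1/20549) + 21326/37255 = 30362/20549 + 21326*(1/37255) = 30362/20549 + 21326/37255 = 1569364284/765552995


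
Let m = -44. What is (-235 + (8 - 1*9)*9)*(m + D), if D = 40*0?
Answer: 10736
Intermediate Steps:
D = 0
(-235 + (8 - 1*9)*9)*(m + D) = (-235 + (8 - 1*9)*9)*(-44 + 0) = (-235 + (8 - 9)*9)*(-44) = (-235 - 1*9)*(-44) = (-235 - 9)*(-44) = -244*(-44) = 10736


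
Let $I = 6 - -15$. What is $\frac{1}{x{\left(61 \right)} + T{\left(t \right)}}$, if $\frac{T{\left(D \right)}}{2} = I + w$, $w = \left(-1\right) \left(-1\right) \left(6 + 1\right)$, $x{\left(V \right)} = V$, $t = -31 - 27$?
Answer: $\frac{1}{117} \approx 0.008547$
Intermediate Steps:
$t = -58$
$I = 21$ ($I = 6 + 15 = 21$)
$w = 7$ ($w = 1 \cdot 7 = 7$)
$T{\left(D \right)} = 56$ ($T{\left(D \right)} = 2 \left(21 + 7\right) = 2 \cdot 28 = 56$)
$\frac{1}{x{\left(61 \right)} + T{\left(t \right)}} = \frac{1}{61 + 56} = \frac{1}{117}$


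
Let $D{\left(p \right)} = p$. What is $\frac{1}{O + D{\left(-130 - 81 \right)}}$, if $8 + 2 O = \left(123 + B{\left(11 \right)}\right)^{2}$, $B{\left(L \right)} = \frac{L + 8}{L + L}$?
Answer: $\frac{968}{7217505} \approx 0.00013412$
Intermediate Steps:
$B{\left(L \right)} = \frac{8 + L}{2 L}$
$O = \frac{7421753}{968}$ ($O = -4 + \frac{\left(123 + \frac{8 + 11}{2 \cdot 11}\right)^{2}}{2} = -4 + \frac{\left(123 + \frac{1}{2} \cdot \frac{1}{11} \cdot 19\right)^{2}}{2} = -4 + \frac{\left(123 + \frac{19}{22}\right)^{2}}{2} = -4 + \frac{\left(\frac{2725}{22}\right)^{2}}{2} = -4 + \frac{1}{2} \cdot \frac{7425625}{484} = -4 + \frac{7425625}{968} = \frac{7421753}{968} \approx 7667.1$)
$\frac{1}{O + D{\left(-130 - 81 \right)}} = \frac{1}{\frac{7421753}{968} - 211} = \frac{1}{\frac{7217505}{968}} = \frac{968}{7217505}$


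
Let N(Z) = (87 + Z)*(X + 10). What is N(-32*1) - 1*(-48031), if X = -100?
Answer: 43081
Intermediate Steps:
N(Z) = -7830 - 90*Z (N(Z) = (87 + Z)*(-100 + 10) = (87 + Z)*(-90) = -7830 - 90*Z)
N(-32*1) - 1*(-48031) = (-7830 - (-2880)) - 1*(-48031) = (-7830 - 90*(-32)) + 48031 = (-7830 + 2880) + 48031 = -4950 + 48031 = 43081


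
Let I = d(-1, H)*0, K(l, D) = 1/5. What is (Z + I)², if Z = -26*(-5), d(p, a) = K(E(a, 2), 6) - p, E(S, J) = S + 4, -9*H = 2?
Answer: 16900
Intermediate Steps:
H = -2/9 (H = -⅑*2 = -2/9 ≈ -0.22222)
E(S, J) = 4 + S
K(l, D) = ⅕ (K(l, D) = 1*(⅕) = ⅕)
d(p, a) = ⅕ - p
Z = 130
I = 0 (I = (⅕ - 1*(-1))*0 = (⅕ + 1)*0 = (6/5)*0 = 0)
(Z + I)² = (130 + 0)² = 130² = 16900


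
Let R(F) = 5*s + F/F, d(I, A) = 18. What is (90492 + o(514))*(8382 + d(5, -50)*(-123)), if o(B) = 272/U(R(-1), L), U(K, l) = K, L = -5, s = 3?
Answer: 558259512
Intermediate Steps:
R(F) = 16 (R(F) = 5*3 + F/F = 15 + 1 = 16)
o(B) = 17 (o(B) = 272/16 = 272*(1/16) = 17)
(90492 + o(514))*(8382 + d(5, -50)*(-123)) = (90492 + 17)*(8382 + 18*(-123)) = 90509*(8382 - 2214) = 90509*6168 = 558259512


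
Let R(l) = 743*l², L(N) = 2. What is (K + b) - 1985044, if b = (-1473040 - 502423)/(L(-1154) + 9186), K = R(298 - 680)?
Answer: 977936476281/9188 ≈ 1.0644e+8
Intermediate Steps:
K = 108421532 (K = 743*(298 - 680)² = 743*(-382)² = 743*145924 = 108421532)
b = -1975463/9188 (b = (-1473040 - 502423)/(2 + 9186) = -1975463/9188 ≈ -215.00)
(K + b) - 1985044 = (108421532 - 1975463/9188) - 1985044 = 996175060553/9188 - 1985044 = 977936476281/9188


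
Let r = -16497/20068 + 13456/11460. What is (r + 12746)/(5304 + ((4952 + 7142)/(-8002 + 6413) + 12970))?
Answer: 1164497411480963/1668803938987440 ≈ 0.69780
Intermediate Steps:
r = 20244847/57494820 (r = -16497*1/20068 + 13456*(1/11460) = -16497/20068 + 3364/2865 = 20244847/57494820 ≈ 0.35212)
(r + 12746)/(5304 + ((4952 + 7142)/(-8002 + 6413) + 12970)) = (20244847/57494820 + 12746)/(5304 + ((4952 + 7142)/(-8002 + 6413) + 12970)) = 732849220567/(57494820*(5304 + (12094/(-1589) + 12970))) = 732849220567/(57494820*(5304 + (12094*(-1/1589) + 12970))) = 732849220567/(57494820*(5304 + (-12094/1589 + 12970))) = 732849220567/(57494820*(5304 + 20597236/1589)) = 732849220567/(57494820*(29025292/1589)) = (732849220567/57494820)*(1589/29025292) = 1164497411480963/1668803938987440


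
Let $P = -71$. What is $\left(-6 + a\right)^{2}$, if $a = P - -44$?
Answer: $1089$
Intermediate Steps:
$a = -27$ ($a = -71 - -44 = -71 + 44 = -27$)
$\left(-6 + a\right)^{2} = \left(-6 - 27\right)^{2} = \left(-33\right)^{2} = 1089$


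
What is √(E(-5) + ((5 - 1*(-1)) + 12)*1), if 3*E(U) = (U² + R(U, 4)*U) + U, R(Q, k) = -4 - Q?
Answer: √23 ≈ 4.7958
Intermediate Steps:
E(U) = U/3 + U²/3 + U*(-4 - U)/3 (E(U) = ((U² + (-4 - U)*U) + U)/3 = ((U² + U*(-4 - U)) + U)/3 = (U + U² + U*(-4 - U))/3 = U/3 + U²/3 + U*(-4 - U)/3)
√(E(-5) + ((5 - 1*(-1)) + 12)*1) = √(-1*(-5) + ((5 - 1*(-1)) + 12)*1) = √(5 + ((5 + 1) + 12)*1) = √(5 + (6 + 12)*1) = √(5 + 18*1) = √(5 + 18) = √23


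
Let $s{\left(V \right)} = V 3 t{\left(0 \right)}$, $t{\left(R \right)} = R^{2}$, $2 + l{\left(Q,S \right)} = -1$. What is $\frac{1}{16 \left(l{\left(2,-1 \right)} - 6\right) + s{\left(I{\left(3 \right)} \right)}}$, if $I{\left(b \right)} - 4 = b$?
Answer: $- \frac{1}{144} \approx -0.0069444$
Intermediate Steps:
$l{\left(Q,S \right)} = -3$ ($l{\left(Q,S \right)} = -2 - 1 = -3$)
$I{\left(b \right)} = 4 + b$
$s{\left(V \right)} = 0$ ($s{\left(V \right)} = V 3 \cdot 0^{2} = 3 V 0 = 0$)
$\frac{1}{16 \left(l{\left(2,-1 \right)} - 6\right) + s{\left(I{\left(3 \right)} \right)}} = \frac{1}{16 \left(-3 - 6\right) + 0} = \frac{1}{16 \left(-9\right) + 0} = \frac{1}{-144 + 0} = \frac{1}{-144} = - \frac{1}{144}$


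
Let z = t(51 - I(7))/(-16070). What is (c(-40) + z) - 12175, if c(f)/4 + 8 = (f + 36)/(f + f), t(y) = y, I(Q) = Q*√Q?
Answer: -196163327/16070 + 7*√7/16070 ≈ -12207.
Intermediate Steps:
I(Q) = Q^(3/2)
z = -51/16070 + 7*√7/16070 (z = (51 - 7^(3/2))/(-16070) = (51 - 7*√7)*(-1/16070) = -51/16070 + 7*√7/16070 ≈ -0.0020211)
c(f) = -32 + 2*(36 + f)/f (c(f) = -32 + 4*((f + 36)/(f + f)) = -32 + 4*((36 + f)/((2*f))) = -32 + 4*((36 + f)*(1/(2*f))) = -32 + 4*((36 + f)/(2*f)) = -32 + 2*(36 + f)/f)
(c(-40) + z) - 12175 = ((-30 + 72/(-40)) + (-51/16070 + 7*√7/16070)) - 12175 = ((-30 + 72*(-1/40)) + (-51/16070 + 7*√7/16070)) - 12175 = ((-30 - 9/5) + (-51/16070 + 7*√7/16070)) - 12175 = (-159/5 + (-51/16070 + 7*√7/16070)) - 12175 = (-511077/16070 + 7*√7/16070) - 12175 = -196163327/16070 + 7*√7/16070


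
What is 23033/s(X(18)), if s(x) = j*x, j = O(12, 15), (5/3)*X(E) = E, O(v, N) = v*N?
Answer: 23033/1944 ≈ 11.848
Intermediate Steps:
O(v, N) = N*v
X(E) = 3*E/5
j = 180 (j = 15*12 = 180)
s(x) = 180*x
23033/s(X(18)) = 23033/((180*((3/5)*18))) = 23033/((180*(54/5))) = 23033/1944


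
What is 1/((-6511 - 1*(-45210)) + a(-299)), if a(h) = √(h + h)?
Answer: 38699/1497613199 - I*√598/1497613199 ≈ 2.584e-5 - 1.6329e-8*I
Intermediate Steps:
a(h) = √2*√h (a(h) = √(2*h) = √2*√h)
1/((-6511 - 1*(-45210)) + a(-299)) = 1/((-6511 - 1*(-45210)) + √2*√(-299)) = 1/((-6511 + 45210) + √2*(I*√299)) = 1/(38699 + I*√598)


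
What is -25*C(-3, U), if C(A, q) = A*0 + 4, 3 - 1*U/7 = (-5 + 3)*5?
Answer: -100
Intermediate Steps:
U = 91 (U = 21 - 7*(-5 + 3)*5 = 21 - (-14)*5 = 21 - 7*(-10) = 21 + 70 = 91)
C(A, q) = 4 (C(A, q) = 0 + 4 = 4)
-25*C(-3, U) = -25*4 = -100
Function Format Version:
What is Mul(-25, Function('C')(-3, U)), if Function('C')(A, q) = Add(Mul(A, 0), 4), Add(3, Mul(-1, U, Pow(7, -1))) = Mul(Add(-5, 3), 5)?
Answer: -100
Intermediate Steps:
U = 91 (U = Add(21, Mul(-7, Mul(Add(-5, 3), 5))) = Add(21, Mul(-7, Mul(-2, 5))) = Add(21, Mul(-7, -10)) = Add(21, 70) = 91)
Function('C')(A, q) = 4 (Function('C')(A, q) = Add(0, 4) = 4)
Mul(-25, Function('C')(-3, U)) = Mul(-25, 4) = -100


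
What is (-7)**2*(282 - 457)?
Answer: -8575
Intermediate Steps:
(-7)**2*(282 - 457) = 49*(-175) = -8575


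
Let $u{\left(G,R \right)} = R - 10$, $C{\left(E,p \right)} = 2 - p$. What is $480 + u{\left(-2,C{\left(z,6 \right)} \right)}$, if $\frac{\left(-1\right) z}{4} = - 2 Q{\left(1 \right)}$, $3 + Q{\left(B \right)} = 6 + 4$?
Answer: $466$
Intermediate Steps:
$Q{\left(B \right)} = 7$ ($Q{\left(B \right)} = -3 + \left(6 + 4\right) = -3 + 10 = 7$)
$z = 56$ ($z = - 4 \left(\left(-2\right) 7\right) = \left(-4\right) \left(-14\right) = 56$)
$u{\left(G,R \right)} = -10 + R$
$480 + u{\left(-2,C{\left(z,6 \right)} \right)} = 480 + \left(-10 + \left(2 - 6\right)\right) = 480 - 14 = 466$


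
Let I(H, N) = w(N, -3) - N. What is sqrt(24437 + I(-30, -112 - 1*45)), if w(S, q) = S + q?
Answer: sqrt(24434) ≈ 156.31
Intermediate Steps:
I(H, N) = -3 (I(H, N) = (N - 3) - N = (-3 + N) - N = -3)
sqrt(24437 + I(-30, -112 - 1*45)) = sqrt(24437 - 3) = sqrt(24434)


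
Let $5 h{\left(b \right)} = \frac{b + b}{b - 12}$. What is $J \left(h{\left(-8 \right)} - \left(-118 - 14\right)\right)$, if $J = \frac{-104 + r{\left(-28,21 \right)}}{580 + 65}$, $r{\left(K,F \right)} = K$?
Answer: $- \frac{145376}{5375} \approx -27.047$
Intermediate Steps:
$h{\left(b \right)} = \frac{2 b}{5 \left(-12 + b\right)}$ ($h{\left(b \right)} = \frac{\left(b + b\right) \frac{1}{b - 12}}{5} = \frac{2 b \frac{1}{-12 + b}}{5} = \frac{2 b}{5 \left(-12 + b\right)}$)
$J = - \frac{44}{215}$ ($J = \frac{-104 - 28}{580 + 65} = - \frac{132}{645} = \left(-132\right) \frac{1}{645} = - \frac{44}{215} \approx -0.20465$)
$J \left(h{\left(-8 \right)} - \left(-118 - 14\right)\right) = - \frac{44 \left(\frac{2}{5} \left(-8\right) \frac{1}{-12 - 8} - \left(-118 - 14\right)\right)}{215} = - \frac{44 \left(\frac{2}{5} \left(-8\right) \frac{1}{-20} - \left(-118 - 14\right)\right)}{215} = - \frac{44 \left(\frac{2}{5} \left(-8\right) \left(- \frac{1}{20}\right) - -132\right)}{215} = - \frac{44 \left(\frac{4}{25} + 132\right)}{215} = \left(- \frac{44}{215}\right) \frac{3304}{25} = - \frac{145376}{5375}$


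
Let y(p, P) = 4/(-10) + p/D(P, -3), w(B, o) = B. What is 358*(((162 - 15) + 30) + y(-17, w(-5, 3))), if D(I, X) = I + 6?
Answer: 285684/5 ≈ 57137.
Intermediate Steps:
D(I, X) = 6 + I
y(p, P) = -⅖ + p/(6 + P) (y(p, P) = 4/(-10) + p/(6 + P) = 4*(-⅒) + p/(6 + P) = -⅖ + p/(6 + P))
358*(((162 - 15) + 30) + y(-17, w(-5, 3))) = 358*(((162 - 15) + 30) + (-⅖ - 17/(6 - 5))) = 358*((147 + 30) + (-⅖ - 17/1)) = 358*(177 + (-⅖ - 17*1)) = 358*(177 + (-⅖ - 17)) = 358*(177 - 87/5) = 358*(798/5) = 285684/5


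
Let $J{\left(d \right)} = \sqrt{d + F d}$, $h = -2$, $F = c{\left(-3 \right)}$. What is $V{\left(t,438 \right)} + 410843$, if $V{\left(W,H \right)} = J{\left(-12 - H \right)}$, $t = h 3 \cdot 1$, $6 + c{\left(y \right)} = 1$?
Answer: $410843 + 30 \sqrt{2} \approx 4.1089 \cdot 10^{5}$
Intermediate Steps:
$c{\left(y \right)} = -5$ ($c{\left(y \right)} = -6 + 1 = -5$)
$F = -5$
$t = -6$ ($t = \left(-2\right) 3 \cdot 1 = \left(-6\right) 1 = -6$)
$J{\left(d \right)} = 2 \sqrt{- d}$ ($J{\left(d \right)} = \sqrt{d - 5 d} = \sqrt{- 4 d} = 2 \sqrt{- d}$)
$V{\left(W,H \right)} = 2 \sqrt{12 + H}$ ($V{\left(W,H \right)} = 2 \sqrt{- (-12 - H)} = 2 \sqrt{12 + H}$)
$V{\left(t,438 \right)} + 410843 = 2 \sqrt{12 + 438} + 410843 = 2 \sqrt{450} + 410843 = 2 \cdot 15 \sqrt{2} + 410843 = 30 \sqrt{2} + 410843 = 410843 + 30 \sqrt{2}$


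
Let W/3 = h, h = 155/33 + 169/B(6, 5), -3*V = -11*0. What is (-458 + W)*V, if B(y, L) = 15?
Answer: 0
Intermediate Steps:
V = 0 (V = -(-11)*0/3 = -⅓*0 = 0)
h = 878/55 (h = 155/33 + 169/15 = 878/55 ≈ 15.964)
W = 2634/55 (W = 3*(878/55) = 2634/55 ≈ 47.891)
(-458 + W)*V = (-458 + 2634/55)*0 = -22556/55*0 = 0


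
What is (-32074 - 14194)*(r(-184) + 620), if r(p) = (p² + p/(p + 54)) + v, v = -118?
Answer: -103333193016/65 ≈ -1.5897e+9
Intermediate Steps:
r(p) = -118 + p² + p/(54 + p) (r(p) = (p² + p/(p + 54)) - 118 = (p² + p/(54 + p)) - 118 = -118 + p² + p/(54 + p))
(-32074 - 14194)*(r(-184) + 620) = (-32074 - 14194)*((-6372 + (-184)³ - 117*(-184) + 54*(-184)²)/(54 - 184) + 620) = -46268*((-6372 - 6229504 + 21528 + 54*33856)/(-130) + 620) = -46268*(-(-6372 - 6229504 + 21528 + 1828224)/130 + 620) = -46268*(-1/130*(-4386124) + 620) = -46268*(2193062/65 + 620) = -46268*2233362/65 = -103333193016/65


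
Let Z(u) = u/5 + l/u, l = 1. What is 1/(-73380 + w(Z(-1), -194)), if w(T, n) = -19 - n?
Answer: -1/73205 ≈ -1.3660e-5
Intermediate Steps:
Z(u) = 1/u + u/5 (Z(u) = u/5 + 1/u = 1/u + u/5)
1/(-73380 + w(Z(-1), -194)) = 1/(-73380 + (-19 - 1*(-194))) = 1/(-73380 + (-19 + 194)) = 1/(-73380 + 175) = 1/(-73205) = -1/73205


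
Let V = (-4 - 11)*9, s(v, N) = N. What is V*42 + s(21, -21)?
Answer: -5691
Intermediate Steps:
V = -135 (V = -15*9 = -135)
V*42 + s(21, -21) = -135*42 - 21 = -5670 - 21 = -5691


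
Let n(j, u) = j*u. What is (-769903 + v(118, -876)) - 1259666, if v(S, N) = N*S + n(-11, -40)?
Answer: -2132497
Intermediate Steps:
v(S, N) = 440 + N*S (v(S, N) = N*S - 11*(-40) = N*S + 440 = 440 + N*S)
(-769903 + v(118, -876)) - 1259666 = (-769903 + (440 - 876*118)) - 1259666 = (-769903 + (440 - 103368)) - 1259666 = (-769903 - 102928) - 1259666 = -872831 - 1259666 = -2132497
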